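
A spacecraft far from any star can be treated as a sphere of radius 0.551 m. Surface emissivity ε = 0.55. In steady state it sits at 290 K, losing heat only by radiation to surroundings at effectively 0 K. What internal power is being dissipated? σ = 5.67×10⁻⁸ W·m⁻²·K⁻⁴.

P ≈ 841 W

Steady state: P = εσA T⁴.
A = 4πr² = 3.815 m²; T⁴ = (290)⁴ = 7.073×10⁹ K⁴.
P = 0.55 × 5.67×10⁻⁸ × 3.815 × 7.073×10⁹.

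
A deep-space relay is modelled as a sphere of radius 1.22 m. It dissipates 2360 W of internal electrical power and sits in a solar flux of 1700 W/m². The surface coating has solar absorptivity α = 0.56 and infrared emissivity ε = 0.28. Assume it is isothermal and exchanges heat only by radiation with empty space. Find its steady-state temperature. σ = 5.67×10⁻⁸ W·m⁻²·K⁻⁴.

At steady state, absorbed solar power + internal power = radiated power.
Absorbed: α·S·A_cross = 0.56·1700·4.676 = 4452 W (cross-section πr²).
Total input = 4452 + 2360 = 6812 W.
Radiated: εσ·A_surf·T⁴ with A_surf = 4πr² = 18.70 m².
T⁴ = 6812/(0.28·5.67×10⁻⁸·18.70) = 2.294×10¹⁰ K⁴.

T ≈ 389 K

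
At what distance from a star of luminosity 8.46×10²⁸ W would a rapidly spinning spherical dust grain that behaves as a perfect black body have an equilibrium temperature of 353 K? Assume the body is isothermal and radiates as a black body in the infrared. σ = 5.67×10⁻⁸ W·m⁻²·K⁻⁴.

For an isothermal black-emitting sphere, (1−a)S·πr² = σ·4πr²·T⁴ ⇒ S = 4σT⁴/(1−a).
S = 4·5.67×10⁻⁸·(353)⁴/1.00 = 3522 W/m².
Flux falls as S = L/(4πd²), so d = √(L/(4πS)) = √(8.46×10²⁸/(4π·3522)).

d ≈ 1.38×10¹² m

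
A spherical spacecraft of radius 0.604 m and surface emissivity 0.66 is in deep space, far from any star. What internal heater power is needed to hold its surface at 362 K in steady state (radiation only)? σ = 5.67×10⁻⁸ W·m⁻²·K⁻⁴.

P ≈ 2950 W

P = εσ·4πr²·T⁴.
4πr² = 4.584 m²; T⁴ = 1.717×10¹⁰ K⁴.
P = 0.66·5.67×10⁻⁸·4.584·1.717×10¹⁰.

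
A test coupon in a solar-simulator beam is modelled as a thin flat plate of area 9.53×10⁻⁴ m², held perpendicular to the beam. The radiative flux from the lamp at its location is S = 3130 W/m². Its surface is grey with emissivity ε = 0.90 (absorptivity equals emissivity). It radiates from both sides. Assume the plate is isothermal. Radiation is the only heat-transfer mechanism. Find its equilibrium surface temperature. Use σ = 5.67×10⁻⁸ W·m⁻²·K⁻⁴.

At equilibrium, absorbed power = emitted power.
Absorbing cross-section = A = 9.530×10⁻⁴ m²; emitting surface = 2A = 0.001906 m² (ratio 2).
εS·A_cross = εσ·A_surf·T⁴  ⇒  T⁴ = S/(2σ)   (ε cancels).
T⁴ = 3130/(2·5.67×10⁻⁸) = 2.760×10¹⁰ K⁴.
T = (2.760×10¹⁰)^(1/4).

T ≈ 408 K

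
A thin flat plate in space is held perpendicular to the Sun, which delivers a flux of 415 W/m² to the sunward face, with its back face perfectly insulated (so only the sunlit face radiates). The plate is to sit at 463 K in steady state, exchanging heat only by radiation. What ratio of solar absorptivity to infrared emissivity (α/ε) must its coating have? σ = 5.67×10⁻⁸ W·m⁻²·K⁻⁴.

α/ε ≈ 6.28

Balance: αS·A = εσ·1A·T⁴ ⇒ α/ε = σT⁴/S.
α/ε = 5.67×10⁻⁸·(463)⁴/415 = 5.67×10⁻⁸·4.595×10¹⁰/415.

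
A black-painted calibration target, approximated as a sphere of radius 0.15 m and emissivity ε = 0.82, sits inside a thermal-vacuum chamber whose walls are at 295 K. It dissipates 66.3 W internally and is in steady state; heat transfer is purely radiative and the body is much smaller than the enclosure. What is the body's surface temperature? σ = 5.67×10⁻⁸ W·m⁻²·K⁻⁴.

T ≈ 335 K

For a small grey body in a large enclosure, net radiated power = εσA(T⁴ − T_w⁴).
Steady state: P = εσA(T⁴ − T_w⁴) with A = 4πr² = 0.2827 m².
T⁴ = P/(εσA) + T_w⁴ = 66.3/(0.82·5.67×10⁻⁸·0.2827) + (295)⁴
    = 5.043×10⁹ + 7.573×10⁹ = 1.262×10¹⁰ K⁴.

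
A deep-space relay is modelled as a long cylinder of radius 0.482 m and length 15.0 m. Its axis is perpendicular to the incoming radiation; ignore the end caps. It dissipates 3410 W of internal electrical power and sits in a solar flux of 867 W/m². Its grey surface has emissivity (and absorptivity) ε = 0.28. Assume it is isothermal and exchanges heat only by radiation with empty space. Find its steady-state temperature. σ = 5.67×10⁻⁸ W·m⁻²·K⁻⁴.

T ≈ 313 K

At steady state, absorbed solar power + internal power = radiated power.
Absorbed: α·S·A_cross = 0.28·867·14.46 = 3510 W (cross-section 2rL).
Total input = 3510 + 3410 = 6920 W.
Radiated: εσ·A_surf·T⁴ with A_surf = 2πrL = 45.43 m².
T⁴ = 6920/(0.28·5.67×10⁻⁸·45.43) = 9.595×10⁹ K⁴.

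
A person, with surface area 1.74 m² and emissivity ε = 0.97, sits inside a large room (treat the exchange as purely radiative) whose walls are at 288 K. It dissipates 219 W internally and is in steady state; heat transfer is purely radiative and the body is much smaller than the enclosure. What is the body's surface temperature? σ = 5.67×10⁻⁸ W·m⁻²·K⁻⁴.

T ≈ 309 K

For a small grey body in a large enclosure, net radiated power = εσA(T⁴ − T_w⁴).
Steady state: P = εσA(T⁴ − T_w⁴) with A = 1.74 m².
T⁴ = P/(εσA) + T_w⁴ = 219/(0.97·5.67×10⁻⁸·1.740) + (288)⁴
    = 2.288×10⁹ + 6.880×10⁹ = 9.168×10⁹ K⁴.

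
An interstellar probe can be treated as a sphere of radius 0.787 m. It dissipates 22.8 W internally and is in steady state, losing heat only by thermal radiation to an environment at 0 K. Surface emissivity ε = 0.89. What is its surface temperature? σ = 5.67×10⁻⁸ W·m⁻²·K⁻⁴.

T ≈ 87.3 K

Steady state: internal power = radiated power, P = εσA T⁴.
Radiating area A = 4πr² = 7.783 m².
T⁴ = P/(εσA) = 22.8/(0.89·5.67×10⁻⁸·7.783) = 5.805×10⁷ K⁴.
T = (5.805×10⁷)^(1/4).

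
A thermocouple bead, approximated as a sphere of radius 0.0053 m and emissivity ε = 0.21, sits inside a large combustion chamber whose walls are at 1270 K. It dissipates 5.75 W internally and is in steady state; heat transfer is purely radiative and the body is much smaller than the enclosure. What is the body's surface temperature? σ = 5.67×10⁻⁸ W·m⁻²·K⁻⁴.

T ≈ 1410 K

For a small grey body in a large enclosure, net radiated power = εσA(T⁴ − T_w⁴).
Steady state: P = εσA(T⁴ − T_w⁴) with A = 4πr² = 3.530×10⁻⁴ m².
T⁴ = P/(εσA) + T_w⁴ = 5.75/(0.21·5.67×10⁻⁸·3.530×10⁻⁴) + (1270)⁴
    = 1.368×10¹² + 2.601×10¹² = 3.970×10¹² K⁴.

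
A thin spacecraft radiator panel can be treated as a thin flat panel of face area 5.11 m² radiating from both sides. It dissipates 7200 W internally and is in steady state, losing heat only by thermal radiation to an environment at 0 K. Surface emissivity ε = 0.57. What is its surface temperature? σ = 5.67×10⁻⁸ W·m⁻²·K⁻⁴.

T ≈ 384 K

Steady state: internal power = radiated power, P = εσA T⁴.
Radiating area A = 2·5.11 = 10.22 m².
T⁴ = P/(εσA) = 7200/(0.57·5.67×10⁻⁸·10.22) = 2.180×10¹⁰ K⁴.
T = (2.180×10¹⁰)^(1/4).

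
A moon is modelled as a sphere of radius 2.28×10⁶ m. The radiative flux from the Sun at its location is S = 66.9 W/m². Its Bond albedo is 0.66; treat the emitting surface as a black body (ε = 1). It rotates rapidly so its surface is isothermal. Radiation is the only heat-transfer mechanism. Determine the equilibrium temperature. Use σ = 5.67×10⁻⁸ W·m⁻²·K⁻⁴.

At equilibrium, absorbed power = emitted power.
Absorbing cross-section = πr² = 1.633×10¹³ m²; emitting surface = 4πr² = 6.533×10¹³ m² (ratio 4).
(1−a)S·A_cross = εσ·A_surf·T⁴  ⇒  T⁴ = (1−a)S/(4σ).
T⁴ = 0.340·66.9/(4·5.67×10⁻⁸) = 1.003×10⁸ K⁴.
T = (1.003×10⁸)^(1/4).

T ≈ 100 K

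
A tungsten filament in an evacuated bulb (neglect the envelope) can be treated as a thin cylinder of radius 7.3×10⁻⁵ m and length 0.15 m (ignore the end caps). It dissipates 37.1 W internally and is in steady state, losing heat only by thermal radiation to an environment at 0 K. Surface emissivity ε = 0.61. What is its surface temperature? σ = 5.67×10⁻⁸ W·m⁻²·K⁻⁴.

Steady state: internal power = radiated power, P = εσA T⁴.
Radiating area A = 2πrL = 6.880×10⁻⁵ m².
T⁴ = P/(εσA) = 37.1/(0.61·5.67×10⁻⁸·6.880×10⁻⁵) = 1.559×10¹³ K⁴.
T = (1.559×10¹³)^(1/4).

T ≈ 1990 K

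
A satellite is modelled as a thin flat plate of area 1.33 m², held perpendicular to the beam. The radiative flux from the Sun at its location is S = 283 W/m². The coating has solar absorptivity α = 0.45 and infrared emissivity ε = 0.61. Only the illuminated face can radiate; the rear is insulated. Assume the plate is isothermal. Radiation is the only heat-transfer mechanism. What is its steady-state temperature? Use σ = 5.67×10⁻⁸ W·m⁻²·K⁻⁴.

T ≈ 246 K

At equilibrium, absorbed power = emitted power.
Absorbing cross-section = A = 1.330 m²; emitting surface = A = 1.330 m² (ratio 1).
αS·A_cross = εσ·A_surf·T⁴  ⇒  T⁴ = αS/(ε·1σ).
T⁴ = 0.450·283/(0.61·1·5.67×10⁻⁸) = 3.682×10⁹ K⁴.
T = (3.682×10⁹)^(1/4).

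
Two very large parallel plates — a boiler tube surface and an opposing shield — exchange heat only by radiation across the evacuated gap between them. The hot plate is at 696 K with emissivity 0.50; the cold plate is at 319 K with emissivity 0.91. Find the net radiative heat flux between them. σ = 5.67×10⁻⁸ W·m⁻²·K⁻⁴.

q ≈ 6060 W/m²

For two infinite grey parallel plates, q = σ(T₁⁴ − T₂⁴)/(1/ε₁ + 1/ε₂ − 1).
T₁⁴ − T₂⁴ = 2.347×10¹¹ − 1.036×10¹⁰ = 2.243×10¹¹ K⁴.
1/ε₁ + 1/ε₂ − 1 = 2.000 + 1.099 − 1 = 2.099.
q = 5.67×10⁻⁸ × 2.243×10¹¹ / 2.099.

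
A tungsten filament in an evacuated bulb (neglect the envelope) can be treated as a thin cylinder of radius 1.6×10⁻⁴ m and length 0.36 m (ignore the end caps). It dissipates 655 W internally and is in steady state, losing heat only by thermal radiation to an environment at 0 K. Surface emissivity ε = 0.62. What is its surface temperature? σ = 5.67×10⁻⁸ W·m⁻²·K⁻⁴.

Steady state: internal power = radiated power, P = εσA T⁴.
Radiating area A = 2πrL = 3.619×10⁻⁴ m².
T⁴ = P/(εσA) = 655/(0.62·5.67×10⁻⁸·3.619×10⁻⁴) = 5.148×10¹³ K⁴.
T = (5.148×10¹³)^(1/4).

T ≈ 2680 K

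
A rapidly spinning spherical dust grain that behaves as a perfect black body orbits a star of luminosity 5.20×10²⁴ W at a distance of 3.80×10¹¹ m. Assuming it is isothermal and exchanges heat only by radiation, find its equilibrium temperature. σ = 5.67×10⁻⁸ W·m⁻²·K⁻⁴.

T ≈ 59.6 K

First find the stellar flux at distance d: S = L/(4πd²) = 5.20×10²⁴/(4π·(3.80×10¹¹)²) = 2.866 W/m².
For an isothermal sphere, absorbed (1−a)S·πr² = emitted σ·4πr²·T⁴, so T⁴ = (1−a)S/(4σ).
T⁴ = 1.00·2.866/(4·5.67×10⁻⁸) = 1.264×10⁷ K⁴.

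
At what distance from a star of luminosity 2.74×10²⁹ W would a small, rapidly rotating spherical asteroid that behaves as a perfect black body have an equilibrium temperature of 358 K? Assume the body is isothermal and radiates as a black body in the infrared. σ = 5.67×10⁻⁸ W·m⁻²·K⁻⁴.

d ≈ 2.42×10¹² m

For an isothermal black-emitting sphere, (1−a)S·πr² = σ·4πr²·T⁴ ⇒ S = 4σT⁴/(1−a).
S = 4·5.67×10⁻⁸·(358)⁴/1.00 = 3725 W/m².
Flux falls as S = L/(4πd²), so d = √(L/(4πS)) = √(2.74×10²⁹/(4π·3725)).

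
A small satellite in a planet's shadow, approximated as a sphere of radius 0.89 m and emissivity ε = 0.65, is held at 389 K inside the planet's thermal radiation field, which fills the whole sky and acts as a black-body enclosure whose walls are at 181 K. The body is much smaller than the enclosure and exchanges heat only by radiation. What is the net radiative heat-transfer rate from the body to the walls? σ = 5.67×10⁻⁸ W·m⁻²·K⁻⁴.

P_net ≈ 8010 W

For a small grey body in a large enclosure: P_net = εσA(T_body⁴ − T_wall⁴).
A = 4πr² = 9.954 m²; T_body⁴ − T_wall⁴ = 2.290×10¹⁰ − 1.073×10⁹ = 2.182×10¹⁰ K⁴.
|P_net| = 0.65·5.67×10⁻⁸·9.954·2.182×10¹⁰.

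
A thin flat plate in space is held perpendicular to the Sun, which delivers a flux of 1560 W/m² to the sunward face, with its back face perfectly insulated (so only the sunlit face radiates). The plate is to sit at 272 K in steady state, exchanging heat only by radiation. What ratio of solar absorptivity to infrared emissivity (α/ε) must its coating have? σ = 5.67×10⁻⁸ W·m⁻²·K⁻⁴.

Balance: αS·A = εσ·1A·T⁴ ⇒ α/ε = σT⁴/S.
α/ε = 5.67×10⁻⁸·(272)⁴/1560 = 5.67×10⁻⁸·5.474×10⁹/1560.

α/ε ≈ 0.199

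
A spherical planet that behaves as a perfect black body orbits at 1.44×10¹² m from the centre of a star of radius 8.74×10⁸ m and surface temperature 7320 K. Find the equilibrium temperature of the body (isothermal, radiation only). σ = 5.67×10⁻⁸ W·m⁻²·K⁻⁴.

The star's surface emits σT_*⁴; at distance d the flux is S = σT_*⁴(R_*/d)².
S = 5.67×10⁻⁸·(7320)⁴·(8.74×10⁸/1.44×10¹²)² = 59.97 W/m².
For an isothermal sphere T⁴ = (1−a)S/(4σ) = 2.644×10⁸ K⁴.

T ≈ 128 K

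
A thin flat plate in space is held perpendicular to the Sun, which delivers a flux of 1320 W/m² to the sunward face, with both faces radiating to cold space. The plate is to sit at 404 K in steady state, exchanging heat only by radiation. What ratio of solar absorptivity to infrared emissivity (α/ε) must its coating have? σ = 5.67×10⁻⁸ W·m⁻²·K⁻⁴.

α/ε ≈ 2.29

Balance: αS·A = εσ·2A·T⁴ ⇒ α/ε = 2σT⁴/S.
α/ε = 2·5.67×10⁻⁸·(404)⁴/1320 = 2·5.67×10⁻⁸·2.664×10¹⁰/1320.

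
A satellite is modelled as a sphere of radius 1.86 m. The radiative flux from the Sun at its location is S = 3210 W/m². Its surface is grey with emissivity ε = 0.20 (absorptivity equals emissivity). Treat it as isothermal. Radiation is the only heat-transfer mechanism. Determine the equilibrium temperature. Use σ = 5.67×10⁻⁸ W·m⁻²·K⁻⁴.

T ≈ 345 K

At equilibrium, absorbed power = emitted power.
Absorbing cross-section = πr² = 10.87 m²; emitting surface = 4πr² = 43.47 m² (ratio 4).
εS·A_cross = εσ·A_surf·T⁴  ⇒  T⁴ = S/(4σ)   (ε cancels).
T⁴ = 3210/(4·5.67×10⁻⁸) = 1.415×10¹⁰ K⁴.
T = (1.415×10¹⁰)^(1/4).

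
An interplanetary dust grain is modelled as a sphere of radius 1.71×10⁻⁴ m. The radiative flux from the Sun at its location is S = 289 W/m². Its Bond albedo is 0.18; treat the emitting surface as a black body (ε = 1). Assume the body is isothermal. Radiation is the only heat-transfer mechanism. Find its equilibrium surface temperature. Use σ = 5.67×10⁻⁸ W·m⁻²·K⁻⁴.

At equilibrium, absorbed power = emitted power.
Absorbing cross-section = πr² = 9.186×10⁻⁸ m²; emitting surface = 4πr² = 3.675×10⁻⁷ m² (ratio 4).
(1−a)S·A_cross = εσ·A_surf·T⁴  ⇒  T⁴ = (1−a)S/(4σ).
T⁴ = 0.820·289/(4·5.67×10⁻⁸) = 1.045×10⁹ K⁴.
T = (1.045×10⁹)^(1/4).

T ≈ 180 K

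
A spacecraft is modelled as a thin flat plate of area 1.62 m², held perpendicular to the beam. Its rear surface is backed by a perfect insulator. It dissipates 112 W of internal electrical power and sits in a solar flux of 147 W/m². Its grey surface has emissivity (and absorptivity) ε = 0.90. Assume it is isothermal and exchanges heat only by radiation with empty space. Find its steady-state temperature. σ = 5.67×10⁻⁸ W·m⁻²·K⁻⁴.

At steady state, absorbed solar power + internal power = radiated power.
Absorbed: α·S·A_cross = 0.90·147·1.620 = 214.3 W (cross-section A).
Total input = 214.3 + 112 = 326.3 W.
Radiated: εσ·A_surf·T⁴ with A_surf = A = 1.620 m².
T⁴ = 326.3/(0.90·5.67×10⁻⁸·1.620) = 3.947×10⁹ K⁴.

T ≈ 251 K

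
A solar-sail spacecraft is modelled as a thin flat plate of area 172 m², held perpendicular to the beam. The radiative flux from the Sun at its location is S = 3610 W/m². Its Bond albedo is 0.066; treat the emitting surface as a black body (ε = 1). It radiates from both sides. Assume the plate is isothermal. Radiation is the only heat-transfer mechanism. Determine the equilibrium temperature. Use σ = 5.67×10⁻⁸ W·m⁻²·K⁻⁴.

At equilibrium, absorbed power = emitted power.
Absorbing cross-section = A = 172.0 m²; emitting surface = 2A = 344.0 m² (ratio 2).
(1−a)S·A_cross = εσ·A_surf·T⁴  ⇒  T⁴ = (1−a)S/(2σ).
T⁴ = 0.934·3610/(2·5.67×10⁻⁸) = 2.973×10¹⁰ K⁴.
T = (2.973×10¹⁰)^(1/4).

T ≈ 415 K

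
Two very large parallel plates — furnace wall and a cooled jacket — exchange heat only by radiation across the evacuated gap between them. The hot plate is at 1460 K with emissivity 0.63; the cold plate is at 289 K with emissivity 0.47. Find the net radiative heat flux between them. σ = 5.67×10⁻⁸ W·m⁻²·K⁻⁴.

q ≈ 94700 W/m²

For two infinite grey parallel plates, q = σ(T₁⁴ − T₂⁴)/(1/ε₁ + 1/ε₂ − 1).
T₁⁴ − T₂⁴ = 4.544×10¹² − 6.976×10⁹ = 4.537×10¹² K⁴.
1/ε₁ + 1/ε₂ − 1 = 1.587 + 2.128 − 1 = 2.715.
q = 5.67×10⁻⁸ × 4.537×10¹² / 2.715.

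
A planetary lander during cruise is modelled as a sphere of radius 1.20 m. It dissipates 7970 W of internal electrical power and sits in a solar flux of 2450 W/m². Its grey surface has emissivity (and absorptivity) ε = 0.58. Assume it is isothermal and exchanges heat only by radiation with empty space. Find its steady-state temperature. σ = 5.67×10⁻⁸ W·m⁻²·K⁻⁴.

At steady state, absorbed solar power + internal power = radiated power.
Absorbed: α·S·A_cross = 0.58·2450·4.524 = 6428 W (cross-section πr²).
Total input = 6428 + 7970 = 14400 W.
Radiated: εσ·A_surf·T⁴ with A_surf = 4πr² = 18.10 m².
T⁴ = 14400/(0.58·5.67×10⁻⁸·18.10) = 2.420×10¹⁰ K⁴.

T ≈ 394 K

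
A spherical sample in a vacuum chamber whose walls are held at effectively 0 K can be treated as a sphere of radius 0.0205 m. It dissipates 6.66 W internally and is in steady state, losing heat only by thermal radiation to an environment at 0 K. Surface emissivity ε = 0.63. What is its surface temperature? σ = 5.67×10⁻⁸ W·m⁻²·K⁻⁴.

Steady state: internal power = radiated power, P = εσA T⁴.
Radiating area A = 4πr² = 0.005281 m².
T⁴ = P/(εσA) = 6.66/(0.63·5.67×10⁻⁸·0.005281) = 3.530×10¹⁰ K⁴.
T = (3.530×10¹⁰)^(1/4).

T ≈ 433 K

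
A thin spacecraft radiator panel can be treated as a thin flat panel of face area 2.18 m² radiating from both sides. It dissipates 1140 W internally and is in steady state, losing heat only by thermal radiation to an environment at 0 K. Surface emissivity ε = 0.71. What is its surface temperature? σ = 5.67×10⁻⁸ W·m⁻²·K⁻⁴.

T ≈ 284 K

Steady state: internal power = radiated power, P = εσA T⁴.
Radiating area A = 2·2.18 = 4.360 m².
T⁴ = P/(εσA) = 1140/(0.71·5.67×10⁻⁸·4.360) = 6.495×10⁹ K⁴.
T = (6.495×10⁹)^(1/4).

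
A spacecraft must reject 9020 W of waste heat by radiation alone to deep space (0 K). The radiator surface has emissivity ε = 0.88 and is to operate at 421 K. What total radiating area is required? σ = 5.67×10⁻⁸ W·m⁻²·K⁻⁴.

A ≈ 5.75 m²

P = εσA T⁴ ⇒ A = P/(εσT⁴).
T⁴ = 3.141×10¹⁰ K⁴.
A = 9020/(0.88 × 5.67×10⁻⁸ × 3.141×10¹⁰).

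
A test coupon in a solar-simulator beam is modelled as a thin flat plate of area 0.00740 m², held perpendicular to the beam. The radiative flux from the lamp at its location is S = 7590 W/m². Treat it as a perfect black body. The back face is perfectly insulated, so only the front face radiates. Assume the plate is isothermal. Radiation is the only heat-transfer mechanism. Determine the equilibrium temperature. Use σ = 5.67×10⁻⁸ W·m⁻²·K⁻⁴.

T ≈ 605 K

At equilibrium, absorbed power = emitted power.
Absorbing cross-section = A = 0.007400 m²; emitting surface = A = 0.007400 m² (ratio 1).
S·A_cross = εσ·A_surf·T⁴  ⇒  T⁴ = S/(1σ).
T⁴ = 1.00·7590/(1·5.67×10⁻⁸) = 1.339×10¹¹ K⁴.
T = (1.339×10¹¹)^(1/4).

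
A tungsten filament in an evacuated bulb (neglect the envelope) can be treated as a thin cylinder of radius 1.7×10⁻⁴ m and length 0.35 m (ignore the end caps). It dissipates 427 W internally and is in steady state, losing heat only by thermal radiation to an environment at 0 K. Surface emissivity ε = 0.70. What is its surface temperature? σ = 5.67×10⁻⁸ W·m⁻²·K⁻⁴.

T ≈ 2320 K

Steady state: internal power = radiated power, P = εσA T⁴.
Radiating area A = 2πrL = 3.738×10⁻⁴ m².
T⁴ = P/(εσA) = 427/(0.70·5.67×10⁻⁸·3.738×10⁻⁴) = 2.878×10¹³ K⁴.
T = (2.878×10¹³)^(1/4).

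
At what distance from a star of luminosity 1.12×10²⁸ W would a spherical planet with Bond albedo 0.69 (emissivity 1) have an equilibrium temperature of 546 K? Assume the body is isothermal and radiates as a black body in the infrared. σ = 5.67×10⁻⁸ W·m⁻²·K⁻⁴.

d ≈ 1.17×10¹¹ m

For an isothermal black-emitting sphere, (1−a)S·πr² = σ·4πr²·T⁴ ⇒ S = 4σT⁴/(1−a).
S = 4·5.67×10⁻⁸·(546)⁴/0.310 = 65020 W/m².
Flux falls as S = L/(4πd²), so d = √(L/(4πS)) = √(1.12×10²⁸/(4π·65020)).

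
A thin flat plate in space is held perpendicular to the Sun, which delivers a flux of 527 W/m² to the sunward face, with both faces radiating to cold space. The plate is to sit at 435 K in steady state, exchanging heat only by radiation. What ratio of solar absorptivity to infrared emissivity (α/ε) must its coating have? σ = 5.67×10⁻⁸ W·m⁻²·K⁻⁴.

α/ε ≈ 7.70

Balance: αS·A = εσ·2A·T⁴ ⇒ α/ε = 2σT⁴/S.
α/ε = 2·5.67×10⁻⁸·(435)⁴/527 = 2·5.67×10⁻⁸·3.581×10¹⁰/527.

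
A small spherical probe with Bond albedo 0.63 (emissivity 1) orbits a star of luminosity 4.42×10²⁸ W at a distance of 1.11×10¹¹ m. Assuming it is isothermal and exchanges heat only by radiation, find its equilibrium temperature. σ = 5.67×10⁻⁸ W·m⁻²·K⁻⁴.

First find the stellar flux at distance d: S = L/(4πd²) = 4.42×10²⁸/(4π·(1.11×10¹¹)²) = 2.855×10⁵ W/m².
For an isothermal sphere, absorbed (1−a)S·πr² = emitted σ·4πr²·T⁴, so T⁴ = (1−a)S/(4σ).
T⁴ = 0.370·2.855×10⁵/(4·5.67×10⁻⁸) = 4.657×10¹¹ K⁴.

T ≈ 826 K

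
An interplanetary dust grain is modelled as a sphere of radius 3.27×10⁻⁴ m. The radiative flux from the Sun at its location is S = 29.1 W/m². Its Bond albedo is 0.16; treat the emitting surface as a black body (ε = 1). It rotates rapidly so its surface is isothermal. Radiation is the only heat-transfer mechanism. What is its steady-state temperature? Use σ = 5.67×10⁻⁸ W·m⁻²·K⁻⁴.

T ≈ 102 K

At equilibrium, absorbed power = emitted power.
Absorbing cross-section = πr² = 3.359×10⁻⁷ m²; emitting surface = 4πr² = 1.344×10⁻⁶ m² (ratio 4).
(1−a)S·A_cross = εσ·A_surf·T⁴  ⇒  T⁴ = (1−a)S/(4σ).
T⁴ = 0.840·29.1/(4·5.67×10⁻⁸) = 1.078×10⁸ K⁴.
T = (1.078×10⁸)^(1/4).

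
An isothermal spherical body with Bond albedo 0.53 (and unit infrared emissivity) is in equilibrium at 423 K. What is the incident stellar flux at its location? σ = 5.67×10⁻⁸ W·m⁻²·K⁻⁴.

S ≈ 15400 W/m²

(1−a)S·πr² = σ·4πr²·T⁴ ⇒ S = 4σT⁴/(1−a).
S = 4·5.67×10⁻⁸·3.202×10¹⁰/0.470.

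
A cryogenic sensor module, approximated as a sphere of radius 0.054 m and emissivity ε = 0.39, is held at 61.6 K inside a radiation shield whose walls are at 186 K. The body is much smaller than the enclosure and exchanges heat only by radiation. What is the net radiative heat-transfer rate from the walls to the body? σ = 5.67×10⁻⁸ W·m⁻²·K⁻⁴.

P_net ≈ 0.958 W

For a small grey body in a large enclosure: P_net = εσA(T_body⁴ − T_wall⁴).
A = 4πr² = 0.03664 m²; T_body⁴ − T_wall⁴ = 1.440×10⁷ − 1.197×10⁹ = -1.182×10⁹ K⁴.
|P_net| = 0.39·5.67×10⁻⁸·0.03664·1.182×10⁹.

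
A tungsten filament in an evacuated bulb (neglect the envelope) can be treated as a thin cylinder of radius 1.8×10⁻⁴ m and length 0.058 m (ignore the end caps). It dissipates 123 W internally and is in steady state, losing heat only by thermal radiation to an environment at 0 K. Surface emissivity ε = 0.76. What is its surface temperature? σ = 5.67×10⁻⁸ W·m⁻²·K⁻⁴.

T ≈ 2570 K

Steady state: internal power = radiated power, P = εσA T⁴.
Radiating area A = 2πrL = 6.560×10⁻⁵ m².
T⁴ = P/(εσA) = 123/(0.76·5.67×10⁻⁸·6.560×10⁻⁵) = 4.351×10¹³ K⁴.
T = (4.351×10¹³)^(1/4).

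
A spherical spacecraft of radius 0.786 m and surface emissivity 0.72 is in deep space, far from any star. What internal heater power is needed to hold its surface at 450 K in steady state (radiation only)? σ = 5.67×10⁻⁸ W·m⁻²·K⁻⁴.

P ≈ 13000 W

P = εσ·4πr²·T⁴.
4πr² = 7.763 m²; T⁴ = 4.101×10¹⁰ K⁴.
P = 0.72·5.67×10⁻⁸·7.763·4.101×10¹⁰.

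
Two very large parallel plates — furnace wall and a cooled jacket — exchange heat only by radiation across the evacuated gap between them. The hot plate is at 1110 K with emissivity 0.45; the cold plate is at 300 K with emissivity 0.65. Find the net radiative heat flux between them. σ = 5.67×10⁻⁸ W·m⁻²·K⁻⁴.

For two infinite grey parallel plates, q = σ(T₁⁴ − T₂⁴)/(1/ε₁ + 1/ε₂ − 1).
T₁⁴ − T₂⁴ = 1.518×10¹² − 8.100×10⁹ = 1.510×10¹² K⁴.
1/ε₁ + 1/ε₂ − 1 = 2.222 + 1.538 − 1 = 2.761.
q = 5.67×10⁻⁸ × 1.510×10¹² / 2.761.

q ≈ 31000 W/m²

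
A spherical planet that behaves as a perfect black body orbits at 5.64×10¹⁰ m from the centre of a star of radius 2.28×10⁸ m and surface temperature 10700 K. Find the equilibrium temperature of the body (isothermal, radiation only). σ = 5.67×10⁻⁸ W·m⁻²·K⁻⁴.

T ≈ 481 K

The star's surface emits σT_*⁴; at distance d the flux is S = σT_*⁴(R_*/d)².
S = 5.67×10⁻⁸·(10700)⁴·(2.28×10⁸/5.64×10¹⁰)² = 12150 W/m².
For an isothermal sphere T⁴ = (1−a)S/(4σ) = 5.355×10¹⁰ K⁴.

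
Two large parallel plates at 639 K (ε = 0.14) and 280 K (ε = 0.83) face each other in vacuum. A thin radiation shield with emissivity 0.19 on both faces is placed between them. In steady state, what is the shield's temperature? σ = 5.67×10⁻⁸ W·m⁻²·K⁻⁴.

In steady state the net flux on the hot side equals that on the cold side.
σ(T₁⁴−T_s⁴)/D₁ = σ(T_s⁴−T₂⁴)/D₂, with D₁ = 1/ε₁+1/ε_s−1 = 11.41, D₂ = 1/ε_s+1/ε₂−1 = 5.468.
Solve for T_s⁴: T_s⁴ = (D₂·T₁⁴ + D₁·T₂⁴)/(D₁+D₂) = 5.818×10¹⁰ K⁴.

T_s ≈ 491 K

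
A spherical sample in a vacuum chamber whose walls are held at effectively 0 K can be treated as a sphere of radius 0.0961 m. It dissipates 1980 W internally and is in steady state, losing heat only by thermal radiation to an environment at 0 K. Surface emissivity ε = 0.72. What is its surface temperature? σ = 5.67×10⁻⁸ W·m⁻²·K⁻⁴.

Steady state: internal power = radiated power, P = εσA T⁴.
Radiating area A = 4πr² = 0.1161 m².
T⁴ = P/(εσA) = 1980/(0.72·5.67×10⁻⁸·0.1161) = 4.179×10¹¹ K⁴.
T = (4.179×10¹¹)^(1/4).

T ≈ 804 K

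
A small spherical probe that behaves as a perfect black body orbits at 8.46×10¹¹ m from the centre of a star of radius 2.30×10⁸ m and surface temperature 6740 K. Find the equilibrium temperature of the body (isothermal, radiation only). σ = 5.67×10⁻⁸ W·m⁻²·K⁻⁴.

The star's surface emits σT_*⁴; at distance d the flux is S = σT_*⁴(R_*/d)².
S = 5.67×10⁻⁸·(6740)⁴·(2.30×10⁸/8.46×10¹¹)² = 8.648 W/m².
For an isothermal sphere T⁴ = (1−a)S/(4σ) = 3.813×10⁷ K⁴.

T ≈ 78.6 K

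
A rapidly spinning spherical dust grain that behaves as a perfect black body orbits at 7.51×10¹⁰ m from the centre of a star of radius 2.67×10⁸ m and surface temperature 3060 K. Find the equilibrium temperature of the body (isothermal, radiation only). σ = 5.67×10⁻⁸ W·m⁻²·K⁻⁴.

T ≈ 129 K

The star's surface emits σT_*⁴; at distance d the flux is S = σT_*⁴(R_*/d)².
S = 5.67×10⁻⁸·(3060)⁴·(2.67×10⁸/7.51×10¹⁰)² = 62.84 W/m².
For an isothermal sphere T⁴ = (1−a)S/(4σ) = 2.771×10⁸ K⁴.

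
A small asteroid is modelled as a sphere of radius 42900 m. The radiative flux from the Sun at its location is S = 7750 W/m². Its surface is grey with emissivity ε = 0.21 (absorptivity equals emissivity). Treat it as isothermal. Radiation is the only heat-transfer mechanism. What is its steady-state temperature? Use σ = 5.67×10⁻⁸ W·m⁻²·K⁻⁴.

At equilibrium, absorbed power = emitted power.
Absorbing cross-section = πr² = 5.782×10⁹ m²; emitting surface = 4πr² = 2.313×10¹⁰ m² (ratio 4).
εS·A_cross = εσ·A_surf·T⁴  ⇒  T⁴ = S/(4σ)   (ε cancels).
T⁴ = 7750/(4·5.67×10⁻⁸) = 3.417×10¹⁰ K⁴.
T = (3.417×10¹⁰)^(1/4).

T ≈ 430 K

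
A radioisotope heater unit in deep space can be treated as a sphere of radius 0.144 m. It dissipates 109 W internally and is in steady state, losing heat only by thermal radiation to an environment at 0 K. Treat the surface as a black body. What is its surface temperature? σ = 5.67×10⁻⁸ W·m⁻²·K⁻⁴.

Steady state: internal power = radiated power, P = εσA T⁴.
Radiating area A = 4πr² = 0.2606 m².
T⁴ = P/(εσA) = 109/(1.0·5.67×10⁻⁸·0.2606) = 7.377×10⁹ K⁴.
T = (7.377×10⁹)^(1/4).

T ≈ 293 K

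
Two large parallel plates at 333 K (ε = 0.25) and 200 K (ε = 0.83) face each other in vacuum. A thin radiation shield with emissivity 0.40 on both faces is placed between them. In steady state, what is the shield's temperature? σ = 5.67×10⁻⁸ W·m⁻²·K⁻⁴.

In steady state the net flux on the hot side equals that on the cold side.
σ(T₁⁴−T_s⁴)/D₁ = σ(T_s⁴−T₂⁴)/D₂, with D₁ = 1/ε₁+1/ε_s−1 = 5.500, D₂ = 1/ε_s+1/ε₂−1 = 2.705.
Solve for T_s⁴: T_s⁴ = (D₂·T₁⁴ + D₁·T₂⁴)/(D₁+D₂) = 5.126×10⁹ K⁴.

T_s ≈ 268 K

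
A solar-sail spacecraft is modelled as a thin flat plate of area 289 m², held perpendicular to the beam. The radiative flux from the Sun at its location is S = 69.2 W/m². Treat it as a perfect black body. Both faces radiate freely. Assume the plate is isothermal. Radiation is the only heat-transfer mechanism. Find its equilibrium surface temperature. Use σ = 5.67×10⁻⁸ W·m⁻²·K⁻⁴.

At equilibrium, absorbed power = emitted power.
Absorbing cross-section = A = 289.0 m²; emitting surface = 2A = 578.0 m² (ratio 2).
S·A_cross = εσ·A_surf·T⁴  ⇒  T⁴ = S/(2σ).
T⁴ = 1.00·69.2/(2·5.67×10⁻⁸) = 6.102×10⁸ K⁴.
T = (6.102×10⁸)^(1/4).

T ≈ 157 K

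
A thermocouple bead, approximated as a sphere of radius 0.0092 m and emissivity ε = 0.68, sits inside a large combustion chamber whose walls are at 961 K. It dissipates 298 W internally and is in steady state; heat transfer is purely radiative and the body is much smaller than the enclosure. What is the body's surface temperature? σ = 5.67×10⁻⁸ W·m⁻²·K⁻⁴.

T ≈ 1690 K

For a small grey body in a large enclosure, net radiated power = εσA(T⁴ − T_w⁴).
Steady state: P = εσA(T⁴ − T_w⁴) with A = 4πr² = 0.001064 m².
T⁴ = P/(εσA) + T_w⁴ = 298/(0.68·5.67×10⁻⁸·0.001064) + (961)⁴
    = 7.267×10¹² + 8.529×10¹¹ = 8.120×10¹² K⁴.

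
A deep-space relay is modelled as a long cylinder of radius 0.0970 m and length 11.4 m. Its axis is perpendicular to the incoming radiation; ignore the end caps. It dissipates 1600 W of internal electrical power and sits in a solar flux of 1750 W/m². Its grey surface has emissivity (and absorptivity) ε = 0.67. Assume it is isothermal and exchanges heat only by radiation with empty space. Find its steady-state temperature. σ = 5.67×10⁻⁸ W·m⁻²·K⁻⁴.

At steady state, absorbed solar power + internal power = radiated power.
Absorbed: α·S·A_cross = 0.67·1750·2.212 = 2593 W (cross-section 2rL).
Total input = 2593 + 1600 = 4193 W.
Radiated: εσ·A_surf·T⁴ with A_surf = 2πrL = 6.948 m².
T⁴ = 4193/(0.67·5.67×10⁻⁸·6.948) = 1.589×10¹⁰ K⁴.

T ≈ 355 K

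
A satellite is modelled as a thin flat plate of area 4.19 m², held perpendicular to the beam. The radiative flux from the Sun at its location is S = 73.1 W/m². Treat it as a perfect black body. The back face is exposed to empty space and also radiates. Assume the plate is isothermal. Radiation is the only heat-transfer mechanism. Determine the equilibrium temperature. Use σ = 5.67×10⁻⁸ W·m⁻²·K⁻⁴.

At equilibrium, absorbed power = emitted power.
Absorbing cross-section = A = 4.190 m²; emitting surface = 2A = 8.380 m² (ratio 2).
S·A_cross = εσ·A_surf·T⁴  ⇒  T⁴ = S/(2σ).
T⁴ = 1.00·73.1/(2·5.67×10⁻⁸) = 6.446×10⁸ K⁴.
T = (6.446×10⁸)^(1/4).

T ≈ 159 K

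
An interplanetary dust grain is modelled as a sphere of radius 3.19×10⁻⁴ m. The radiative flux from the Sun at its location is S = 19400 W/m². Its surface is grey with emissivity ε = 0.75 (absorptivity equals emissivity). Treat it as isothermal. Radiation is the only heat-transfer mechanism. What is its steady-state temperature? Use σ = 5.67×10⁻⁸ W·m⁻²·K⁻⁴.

At equilibrium, absorbed power = emitted power.
Absorbing cross-section = πr² = 3.197×10⁻⁷ m²; emitting surface = 4πr² = 1.279×10⁻⁶ m² (ratio 4).
εS·A_cross = εσ·A_surf·T⁴  ⇒  T⁴ = S/(4σ)   (ε cancels).
T⁴ = 19400/(4·5.67×10⁻⁸) = 8.554×10¹⁰ K⁴.
T = (8.554×10¹⁰)^(1/4).

T ≈ 541 K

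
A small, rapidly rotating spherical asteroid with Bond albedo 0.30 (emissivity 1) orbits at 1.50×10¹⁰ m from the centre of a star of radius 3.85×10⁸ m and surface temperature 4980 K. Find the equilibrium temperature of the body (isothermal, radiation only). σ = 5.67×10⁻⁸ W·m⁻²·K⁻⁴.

The star's surface emits σT_*⁴; at distance d the flux is S = σT_*⁴(R_*/d)².
S = 5.67×10⁻⁸·(4980)⁴·(3.85×10⁸/1.50×10¹⁰)² = 22970 W/m².
For an isothermal sphere T⁴ = (1−a)S/(4σ) = 7.091×10¹⁰ K⁴.

T ≈ 516 K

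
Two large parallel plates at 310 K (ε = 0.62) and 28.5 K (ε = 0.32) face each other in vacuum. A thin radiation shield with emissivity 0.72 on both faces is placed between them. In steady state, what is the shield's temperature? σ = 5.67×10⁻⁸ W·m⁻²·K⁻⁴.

In steady state the net flux on the hot side equals that on the cold side.
σ(T₁⁴−T_s⁴)/D₁ = σ(T_s⁴−T₂⁴)/D₂, with D₁ = 1/ε₁+1/ε_s−1 = 2.002, D₂ = 1/ε_s+1/ε₂−1 = 3.514.
Solve for T_s⁴: T_s⁴ = (D₂·T₁⁴ + D₁·T₂⁴)/(D₁+D₂) = 5.884×10⁹ K⁴.

T_s ≈ 277 K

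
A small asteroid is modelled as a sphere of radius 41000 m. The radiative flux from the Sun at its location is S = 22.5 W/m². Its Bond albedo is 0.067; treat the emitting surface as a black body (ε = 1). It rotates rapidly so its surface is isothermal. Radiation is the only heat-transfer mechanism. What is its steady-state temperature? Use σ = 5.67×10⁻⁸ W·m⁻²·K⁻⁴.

T ≈ 98.1 K

At equilibrium, absorbed power = emitted power.
Absorbing cross-section = πr² = 5.281×10⁹ m²; emitting surface = 4πr² = 2.112×10¹⁰ m² (ratio 4).
(1−a)S·A_cross = εσ·A_surf·T⁴  ⇒  T⁴ = (1−a)S/(4σ).
T⁴ = 0.933·22.5/(4·5.67×10⁻⁸) = 9.256×10⁷ K⁴.
T = (9.256×10⁷)^(1/4).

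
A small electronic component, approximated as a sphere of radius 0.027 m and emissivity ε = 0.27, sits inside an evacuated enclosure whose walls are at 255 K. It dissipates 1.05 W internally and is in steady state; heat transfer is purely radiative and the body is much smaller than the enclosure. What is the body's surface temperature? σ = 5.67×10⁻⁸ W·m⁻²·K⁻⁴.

For a small grey body in a large enclosure, net radiated power = εσA(T⁴ − T_w⁴).
Steady state: P = εσA(T⁴ − T_w⁴) with A = 4πr² = 0.009161 m².
T⁴ = P/(εσA) + T_w⁴ = 1.05/(0.27·5.67×10⁻⁸·0.009161) + (255)⁴
    = 7.487×10⁹ + 4.228×10⁹ = 1.172×10¹⁰ K⁴.

T ≈ 329 K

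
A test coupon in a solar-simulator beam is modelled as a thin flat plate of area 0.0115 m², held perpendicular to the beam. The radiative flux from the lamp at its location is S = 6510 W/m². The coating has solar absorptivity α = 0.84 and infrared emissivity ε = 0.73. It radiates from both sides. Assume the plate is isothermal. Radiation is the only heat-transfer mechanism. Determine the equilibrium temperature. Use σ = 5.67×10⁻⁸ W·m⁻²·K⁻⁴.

T ≈ 507 K

At equilibrium, absorbed power = emitted power.
Absorbing cross-section = A = 0.01150 m²; emitting surface = 2A = 0.02300 m² (ratio 2).
αS·A_cross = εσ·A_surf·T⁴  ⇒  T⁴ = αS/(ε·2σ).
T⁴ = 0.840·6510/(0.73·2·5.67×10⁻⁸) = 6.606×10¹⁰ K⁴.
T = (6.606×10¹⁰)^(1/4).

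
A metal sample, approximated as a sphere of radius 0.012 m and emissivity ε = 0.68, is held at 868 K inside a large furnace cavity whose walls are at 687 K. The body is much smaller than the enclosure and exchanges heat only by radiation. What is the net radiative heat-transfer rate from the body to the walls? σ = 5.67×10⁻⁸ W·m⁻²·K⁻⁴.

For a small grey body in a large enclosure: P_net = εσA(T_body⁴ − T_wall⁴).
A = 4πr² = 0.001810 m²; T_body⁴ − T_wall⁴ = 5.676×10¹¹ − 2.228×10¹¹ = 3.449×10¹¹ K⁴.
|P_net| = 0.68·5.67×10⁻⁸·0.001810·3.449×10¹¹.

P_net ≈ 24.1 W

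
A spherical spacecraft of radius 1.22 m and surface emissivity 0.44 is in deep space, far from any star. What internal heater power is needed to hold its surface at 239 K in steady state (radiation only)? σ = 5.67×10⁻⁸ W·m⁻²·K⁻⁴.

P ≈ 1520 W

P = εσ·4πr²·T⁴.
4πr² = 18.70 m²; T⁴ = 3.263×10⁹ K⁴.
P = 0.44·5.67×10⁻⁸·18.70·3.263×10⁹.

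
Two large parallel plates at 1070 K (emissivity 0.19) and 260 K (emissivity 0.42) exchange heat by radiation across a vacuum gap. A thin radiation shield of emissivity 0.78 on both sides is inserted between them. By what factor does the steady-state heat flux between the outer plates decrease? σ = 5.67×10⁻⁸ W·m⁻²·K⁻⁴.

factor ≈ 1.24

Without shield: q₀ = σΔ(T⁴)/(1/ε₁+1/ε₂−1) with denominator 6.644.
With shield the two gaps are in series; the resistances add: (1/ε₁+1/ε_s−1)+(1/ε_s+1/ε₂−1) = 5.545+2.663 = 8.208.
Heat-flux ratio q₀/q = 8.208/6.644.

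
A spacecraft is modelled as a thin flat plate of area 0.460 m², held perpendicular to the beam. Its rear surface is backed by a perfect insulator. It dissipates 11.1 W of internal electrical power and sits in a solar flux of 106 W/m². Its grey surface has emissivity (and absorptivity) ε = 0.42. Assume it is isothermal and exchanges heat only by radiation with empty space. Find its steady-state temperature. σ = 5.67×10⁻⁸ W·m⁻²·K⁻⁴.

At steady state, absorbed solar power + internal power = radiated power.
Absorbed: α·S·A_cross = 0.42·106·0.4600 = 20.48 W (cross-section A).
Total input = 20.48 + 11.1 = 31.58 W.
Radiated: εσ·A_surf·T⁴ with A_surf = A = 0.4600 m².
T⁴ = 31.58/(0.42·5.67×10⁻⁸·0.4600) = 2.883×10⁹ K⁴.

T ≈ 232 K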